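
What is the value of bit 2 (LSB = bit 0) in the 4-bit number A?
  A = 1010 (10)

Bit 2 is the 3rd from the right.
  1010
   ^
That bit is 0.

Answer: 0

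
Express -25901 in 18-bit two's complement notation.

1. Binary of +25901:  000110010100101101
2. Invert bits:     111001101011010010
3. Add 1:           111001101011010011

Answer: 111001101011010011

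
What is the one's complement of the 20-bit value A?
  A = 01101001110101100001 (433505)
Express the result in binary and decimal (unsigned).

Flip each bit (0->1, 1->0):
  01101001110101100001
  10010110001010011110

Answer: 10010110001010011110 (615070)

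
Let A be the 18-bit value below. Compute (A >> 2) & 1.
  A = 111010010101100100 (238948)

Bit 2 is the 3rd from the right.
  111010010101100100
                 ^
That bit is 1.

Answer: 1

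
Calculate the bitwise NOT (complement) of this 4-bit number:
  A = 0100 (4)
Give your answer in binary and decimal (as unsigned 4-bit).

Flip each bit (0->1, 1->0):
  0100
  1011

Answer: 1011 (11)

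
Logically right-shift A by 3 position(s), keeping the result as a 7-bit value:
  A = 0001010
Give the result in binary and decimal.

Logical shift right by 3: drop the bottom 3 bit(s), prepend 3 zero(s) on the left.
  0001010  ->  keep [0001], discard [010], prepend 000
= 0000001

Answer: 0000001 (1)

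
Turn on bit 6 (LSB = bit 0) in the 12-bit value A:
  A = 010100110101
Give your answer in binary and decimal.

Mask = 1 << 6 = 000001000000
Bit 6 of A is 0, so OR-ing with the mask flips it to 1.
  010100110101
| 000001000000
--------------
  010101110101

Answer: 010101110101 (1397)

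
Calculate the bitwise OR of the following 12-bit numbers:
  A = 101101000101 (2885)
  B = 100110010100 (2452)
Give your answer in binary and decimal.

Apply | to each column (1 where either bit is 1):
  101101000101
| 100110010100
--------------
  101111010101

Answer: 101111010101 (3029)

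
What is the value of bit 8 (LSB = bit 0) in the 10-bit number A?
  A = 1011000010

Bit 8 is the 9th from the right.
  1011000010
   ^
That bit is 0.

Answer: 0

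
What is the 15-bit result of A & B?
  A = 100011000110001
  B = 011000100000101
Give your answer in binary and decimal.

Apply & to each column (1 only where both bits are 1):
  100011000110001
& 011000100000101
-----------------
  000000000000001

Answer: 000000000000001 (1)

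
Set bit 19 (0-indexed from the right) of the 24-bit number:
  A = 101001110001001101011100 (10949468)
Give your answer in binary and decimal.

Mask = 1 << 19 = 000010000000000000000000
Bit 19 of A is 0, so OR-ing with the mask flips it to 1.
  101001110001001101011100
| 000010000000000000000000
--------------------------
  101011110001001101011100

Answer: 101011110001001101011100 (11473756)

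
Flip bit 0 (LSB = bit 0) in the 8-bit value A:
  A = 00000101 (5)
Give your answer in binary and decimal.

Mask = 1 << 0 = 00000001
Bit 0 of A is 1; XOR with the mask flips it to 0.
  00000101
^ 00000001
----------
  00000100

Answer: 00000100 (4)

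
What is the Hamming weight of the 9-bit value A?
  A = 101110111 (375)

101110111
1-bits at positions (from bit 0 = LSB): 0, 1, 2, 4, 5, 6, 8
Count = 7

Answer: 7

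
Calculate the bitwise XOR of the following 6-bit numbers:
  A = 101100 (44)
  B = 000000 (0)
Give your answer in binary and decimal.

Apply ^ to each column (1 where bits differ):
  101100
^ 000000
--------
  101100

Answer: 101100 (44)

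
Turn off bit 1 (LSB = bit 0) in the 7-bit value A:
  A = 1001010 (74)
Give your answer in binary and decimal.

Mask = ~(1 << 1) = 1111101
Bit 1 of A is 1, so AND-ing with the mask clears it to 0.
  1001010
& 1111101
---------
  1001000

Answer: 1001000 (72)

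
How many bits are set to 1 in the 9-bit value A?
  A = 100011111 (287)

100011111
1-bits at positions (from bit 0 = LSB): 0, 1, 2, 3, 4, 8
Count = 6

Answer: 6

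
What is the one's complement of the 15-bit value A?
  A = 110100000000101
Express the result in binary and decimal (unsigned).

Flip each bit (0->1, 1->0):
  110100000000101
  001011111111010

Answer: 001011111111010 (6138)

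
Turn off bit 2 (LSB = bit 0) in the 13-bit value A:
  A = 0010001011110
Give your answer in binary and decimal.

Mask = ~(1 << 2) = 1111111111011
Bit 2 of A is 1, so AND-ing with the mask clears it to 0.
  0010001011110
& 1111111111011
---------------
  0010001011010

Answer: 0010001011010 (1114)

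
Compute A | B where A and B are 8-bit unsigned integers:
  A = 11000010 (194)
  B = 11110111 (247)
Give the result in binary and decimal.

Apply | to each column (1 where either bit is 1):
  11000010
| 11110111
----------
  11110111

Answer: 11110111 (247)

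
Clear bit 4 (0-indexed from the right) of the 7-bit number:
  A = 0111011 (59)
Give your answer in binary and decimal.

Mask = ~(1 << 4) = 1101111
Bit 4 of A is 1, so AND-ing with the mask clears it to 0.
  0111011
& 1101111
---------
  0101011

Answer: 0101011 (43)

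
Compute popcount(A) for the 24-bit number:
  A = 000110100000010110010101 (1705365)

000110100000010110010101
1-bits at positions (from bit 0 = LSB): 0, 2, 4, 7, 8, 10, 17, 19, 20
Count = 9

Answer: 9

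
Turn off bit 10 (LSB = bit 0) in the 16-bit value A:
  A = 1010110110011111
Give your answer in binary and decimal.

Mask = ~(1 << 10) = 1111101111111111
Bit 10 of A is 1, so AND-ing with the mask clears it to 0.
  1010110110011111
& 1111101111111111
------------------
  1010100110011111

Answer: 1010100110011111 (43423)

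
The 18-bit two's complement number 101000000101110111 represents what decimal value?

MSB is 1, so the value is negative. Find the magnitude:
1. Invert bits:  010111111010001000
2. Add 1:        010111111010001001  = 97929
3. Apply sign:   -97929

Answer: -97929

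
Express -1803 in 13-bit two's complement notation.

1. Binary of +1803:  0011100001011
2. Invert bits:     1100011110100
3. Add 1:           1100011110101

Answer: 1100011110101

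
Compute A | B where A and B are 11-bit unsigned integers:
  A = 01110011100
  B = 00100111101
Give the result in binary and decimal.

Apply | to each column (1 where either bit is 1):
  01110011100
| 00100111101
-------------
  01110111101

Answer: 01110111101 (957)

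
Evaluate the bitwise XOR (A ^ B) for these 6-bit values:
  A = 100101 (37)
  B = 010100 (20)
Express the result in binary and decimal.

Apply ^ to each column (1 where bits differ):
  100101
^ 010100
--------
  110001

Answer: 110001 (49)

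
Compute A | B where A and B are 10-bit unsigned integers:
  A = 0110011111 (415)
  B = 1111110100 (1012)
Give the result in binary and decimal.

Apply | to each column (1 where either bit is 1):
  0110011111
| 1111110100
------------
  1111111111

Answer: 1111111111 (1023)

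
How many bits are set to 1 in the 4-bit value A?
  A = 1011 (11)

1011
1-bits at positions (from bit 0 = LSB): 0, 1, 3
Count = 3

Answer: 3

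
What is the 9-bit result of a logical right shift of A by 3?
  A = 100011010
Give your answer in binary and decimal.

Logical shift right by 3: drop the bottom 3 bit(s), prepend 3 zero(s) on the left.
  100011010  ->  keep [100011], discard [010], prepend 000
= 000100011

Answer: 000100011 (35)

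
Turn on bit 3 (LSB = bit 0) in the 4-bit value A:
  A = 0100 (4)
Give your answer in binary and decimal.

Mask = 1 << 3 = 1000
Bit 3 of A is 0, so OR-ing with the mask flips it to 1.
  0100
| 1000
------
  1100

Answer: 1100 (12)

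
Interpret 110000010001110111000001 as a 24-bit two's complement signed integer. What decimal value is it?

MSB is 1, so the value is negative. Find the magnitude:
1. Invert bits:  001111101110001000111110
2. Add 1:        001111101110001000111111  = 4121151
3. Apply sign:   -4121151

Answer: -4121151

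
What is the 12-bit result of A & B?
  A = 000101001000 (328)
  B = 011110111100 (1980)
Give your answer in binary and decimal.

Apply & to each column (1 only where both bits are 1):
  000101001000
& 011110111100
--------------
  000100001000

Answer: 000100001000 (264)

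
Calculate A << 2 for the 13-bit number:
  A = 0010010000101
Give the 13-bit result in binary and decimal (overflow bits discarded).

Shift left by 2: drop the top 2 bit(s), append 2 zero(s) on the right.
  0010010000101  ->  discard [00], keep [10010000101], append 00
= 1001000010100

Answer: 1001000010100 (4628)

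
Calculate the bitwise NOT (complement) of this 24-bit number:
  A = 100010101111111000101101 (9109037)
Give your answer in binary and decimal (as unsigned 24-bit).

Flip each bit (0->1, 1->0):
  100010101111111000101101
  011101010000000111010010

Answer: 011101010000000111010010 (7668178)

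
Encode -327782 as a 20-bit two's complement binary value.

1. Binary of +327782:  01010000000001100110
2. Invert bits:     10101111111110011001
3. Add 1:           10101111111110011010

Answer: 10101111111110011010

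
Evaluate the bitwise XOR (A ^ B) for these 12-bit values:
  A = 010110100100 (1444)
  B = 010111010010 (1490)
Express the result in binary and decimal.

Apply ^ to each column (1 where bits differ):
  010110100100
^ 010111010010
--------------
  000001110110

Answer: 000001110110 (118)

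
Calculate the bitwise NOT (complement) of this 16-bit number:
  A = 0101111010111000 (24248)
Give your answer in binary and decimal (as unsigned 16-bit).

Flip each bit (0->1, 1->0):
  0101111010111000
  1010000101000111

Answer: 1010000101000111 (41287)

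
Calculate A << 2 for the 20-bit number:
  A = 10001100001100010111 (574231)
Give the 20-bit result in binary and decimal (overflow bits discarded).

Shift left by 2: drop the top 2 bit(s), append 2 zero(s) on the right.
  10001100001100010111  ->  discard [10], keep [001100001100010111], append 00
= 00110000110001011100

Answer: 00110000110001011100 (199772)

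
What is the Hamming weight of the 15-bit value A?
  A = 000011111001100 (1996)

000011111001100
1-bits at positions (from bit 0 = LSB): 2, 3, 6, 7, 8, 9, 10
Count = 7

Answer: 7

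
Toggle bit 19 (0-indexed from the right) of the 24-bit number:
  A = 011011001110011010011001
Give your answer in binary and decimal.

Mask = 1 << 19 = 000010000000000000000000
Bit 19 of A is 1; XOR with the mask flips it to 0.
  011011001110011010011001
^ 000010000000000000000000
--------------------------
  011001001110011010011001

Answer: 011001001110011010011001 (6612633)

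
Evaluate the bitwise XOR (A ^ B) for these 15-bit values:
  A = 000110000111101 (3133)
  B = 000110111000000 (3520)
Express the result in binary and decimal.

Apply ^ to each column (1 where bits differ):
  000110000111101
^ 000110111000000
-----------------
  000000111111101

Answer: 000000111111101 (509)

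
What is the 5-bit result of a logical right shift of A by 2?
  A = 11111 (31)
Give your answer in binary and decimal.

Logical shift right by 2: drop the bottom 2 bit(s), prepend 2 zero(s) on the left.
  11111  ->  keep [111], discard [11], prepend 00
= 00111

Answer: 00111 (7)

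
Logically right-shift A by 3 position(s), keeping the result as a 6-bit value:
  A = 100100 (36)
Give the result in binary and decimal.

Logical shift right by 3: drop the bottom 3 bit(s), prepend 3 zero(s) on the left.
  100100  ->  keep [100], discard [100], prepend 000
= 000100

Answer: 000100 (4)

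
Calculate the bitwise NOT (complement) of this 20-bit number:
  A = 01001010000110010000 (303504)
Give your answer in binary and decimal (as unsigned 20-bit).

Flip each bit (0->1, 1->0):
  01001010000110010000
  10110101111001101111

Answer: 10110101111001101111 (745071)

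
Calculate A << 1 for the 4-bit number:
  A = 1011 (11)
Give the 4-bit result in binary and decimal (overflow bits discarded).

Shift left by 1: drop the top 1 bit(s), append 1 zero(s) on the right.
  1011  ->  discard [1], keep [011], append 0
= 0110

Answer: 0110 (6)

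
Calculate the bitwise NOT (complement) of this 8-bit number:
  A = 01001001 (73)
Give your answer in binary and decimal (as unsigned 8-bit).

Flip each bit (0->1, 1->0):
  01001001
  10110110

Answer: 10110110 (182)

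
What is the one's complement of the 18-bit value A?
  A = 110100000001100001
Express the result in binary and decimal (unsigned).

Flip each bit (0->1, 1->0):
  110100000001100001
  001011111110011110

Answer: 001011111110011110 (49054)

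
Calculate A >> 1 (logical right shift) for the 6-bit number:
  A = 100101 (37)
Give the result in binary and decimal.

Logical shift right by 1: drop the bottom 1 bit(s), prepend 1 zero(s) on the left.
  100101  ->  keep [10010], discard [1], prepend 0
= 010010

Answer: 010010 (18)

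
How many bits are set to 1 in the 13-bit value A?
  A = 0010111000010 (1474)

0010111000010
1-bits at positions (from bit 0 = LSB): 1, 6, 7, 8, 10
Count = 5

Answer: 5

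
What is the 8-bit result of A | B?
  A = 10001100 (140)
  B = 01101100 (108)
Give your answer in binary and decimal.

Apply | to each column (1 where either bit is 1):
  10001100
| 01101100
----------
  11101100

Answer: 11101100 (236)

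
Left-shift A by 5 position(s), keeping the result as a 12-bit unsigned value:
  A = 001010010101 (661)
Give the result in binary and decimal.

Shift left by 5: drop the top 5 bit(s), append 5 zero(s) on the right.
  001010010101  ->  discard [00101], keep [0010101], append 00000
= 001010100000

Answer: 001010100000 (672)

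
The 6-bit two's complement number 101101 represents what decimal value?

MSB is 1, so the value is negative. Find the magnitude:
1. Invert bits:  010010
2. Add 1:        010011  = 19
3. Apply sign:   -19

Answer: -19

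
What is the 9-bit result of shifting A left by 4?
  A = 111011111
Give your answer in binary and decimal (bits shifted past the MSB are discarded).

Shift left by 4: drop the top 4 bit(s), append 4 zero(s) on the right.
  111011111  ->  discard [1110], keep [11111], append 0000
= 111110000

Answer: 111110000 (496)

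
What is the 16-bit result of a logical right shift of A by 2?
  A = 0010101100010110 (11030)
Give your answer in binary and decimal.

Logical shift right by 2: drop the bottom 2 bit(s), prepend 2 zero(s) on the left.
  0010101100010110  ->  keep [00101011000101], discard [10], prepend 00
= 0000101011000101

Answer: 0000101011000101 (2757)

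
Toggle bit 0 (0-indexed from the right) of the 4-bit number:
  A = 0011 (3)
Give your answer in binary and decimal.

Mask = 1 << 0 = 0001
Bit 0 of A is 1; XOR with the mask flips it to 0.
  0011
^ 0001
------
  0010

Answer: 0010 (2)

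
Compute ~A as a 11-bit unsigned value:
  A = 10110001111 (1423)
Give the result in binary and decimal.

Flip each bit (0->1, 1->0):
  10110001111
  01001110000

Answer: 01001110000 (624)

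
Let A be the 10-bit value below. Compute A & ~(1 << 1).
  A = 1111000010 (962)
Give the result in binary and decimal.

Mask = ~(1 << 1) = 1111111101
Bit 1 of A is 1, so AND-ing with the mask clears it to 0.
  1111000010
& 1111111101
------------
  1111000000

Answer: 1111000000 (960)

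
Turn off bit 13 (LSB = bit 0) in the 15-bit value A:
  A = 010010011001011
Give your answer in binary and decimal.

Mask = ~(1 << 13) = 101111111111111
Bit 13 of A is 1, so AND-ing with the mask clears it to 0.
  010010011001011
& 101111111111111
-----------------
  000010011001011

Answer: 000010011001011 (1227)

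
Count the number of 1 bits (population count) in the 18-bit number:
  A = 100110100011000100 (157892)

100110100011000100
1-bits at positions (from bit 0 = LSB): 2, 6, 7, 11, 13, 14, 17
Count = 7

Answer: 7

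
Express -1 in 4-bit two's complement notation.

1. Binary of +1:  0001
2. Invert bits:     1110
3. Add 1:           1111

Answer: 1111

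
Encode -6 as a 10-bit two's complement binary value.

1. Binary of +6:  0000000110
2. Invert bits:     1111111001
3. Add 1:           1111111010

Answer: 1111111010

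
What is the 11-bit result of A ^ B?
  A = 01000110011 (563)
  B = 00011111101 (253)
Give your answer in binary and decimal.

Apply ^ to each column (1 where bits differ):
  01000110011
^ 00011111101
-------------
  01011001110

Answer: 01011001110 (718)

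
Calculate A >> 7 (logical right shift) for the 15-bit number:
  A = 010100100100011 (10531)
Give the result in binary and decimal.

Logical shift right by 7: drop the bottom 7 bit(s), prepend 7 zero(s) on the left.
  010100100100011  ->  keep [01010010], discard [0100011], prepend 0000000
= 000000001010010

Answer: 000000001010010 (82)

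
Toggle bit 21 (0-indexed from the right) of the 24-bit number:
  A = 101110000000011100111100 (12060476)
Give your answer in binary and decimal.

Mask = 1 << 21 = 001000000000000000000000
Bit 21 of A is 1; XOR with the mask flips it to 0.
  101110000000011100111100
^ 001000000000000000000000
--------------------------
  100110000000011100111100

Answer: 100110000000011100111100 (9963324)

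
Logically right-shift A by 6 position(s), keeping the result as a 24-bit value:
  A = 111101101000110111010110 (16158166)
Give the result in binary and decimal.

Logical shift right by 6: drop the bottom 6 bit(s), prepend 6 zero(s) on the left.
  111101101000110111010110  ->  keep [111101101000110111], discard [010110], prepend 000000
= 000000111101101000110111

Answer: 000000111101101000110111 (252471)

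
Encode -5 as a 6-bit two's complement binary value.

1. Binary of +5:  000101
2. Invert bits:     111010
3. Add 1:           111011

Answer: 111011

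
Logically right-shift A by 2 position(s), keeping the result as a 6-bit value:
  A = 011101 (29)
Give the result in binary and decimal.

Logical shift right by 2: drop the bottom 2 bit(s), prepend 2 zero(s) on the left.
  011101  ->  keep [0111], discard [01], prepend 00
= 000111

Answer: 000111 (7)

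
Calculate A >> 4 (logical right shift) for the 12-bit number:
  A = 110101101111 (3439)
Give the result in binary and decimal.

Logical shift right by 4: drop the bottom 4 bit(s), prepend 4 zero(s) on the left.
  110101101111  ->  keep [11010110], discard [1111], prepend 0000
= 000011010110

Answer: 000011010110 (214)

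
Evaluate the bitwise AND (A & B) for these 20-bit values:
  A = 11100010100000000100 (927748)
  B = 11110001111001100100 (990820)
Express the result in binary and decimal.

Apply & to each column (1 only where both bits are 1):
  11100010100000000100
& 11110001111001100100
----------------------
  11100000100000000100

Answer: 11100000100000000100 (919556)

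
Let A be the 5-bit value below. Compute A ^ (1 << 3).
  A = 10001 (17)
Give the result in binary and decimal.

Mask = 1 << 3 = 01000
Bit 3 of A is 0; XOR with the mask flips it to 1.
  10001
^ 01000
-------
  11001

Answer: 11001 (25)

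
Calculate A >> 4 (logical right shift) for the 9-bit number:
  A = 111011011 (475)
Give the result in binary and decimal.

Logical shift right by 4: drop the bottom 4 bit(s), prepend 4 zero(s) on the left.
  111011011  ->  keep [11101], discard [1011], prepend 0000
= 000011101

Answer: 000011101 (29)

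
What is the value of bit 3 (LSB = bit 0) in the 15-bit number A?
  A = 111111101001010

Bit 3 is the 4th from the right.
  111111101001010
             ^
That bit is 1.

Answer: 1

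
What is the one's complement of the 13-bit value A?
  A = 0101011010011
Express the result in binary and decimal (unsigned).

Flip each bit (0->1, 1->0):
  0101011010011
  1010100101100

Answer: 1010100101100 (5420)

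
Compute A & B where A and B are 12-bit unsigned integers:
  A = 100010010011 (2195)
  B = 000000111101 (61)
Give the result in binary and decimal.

Apply & to each column (1 only where both bits are 1):
  100010010011
& 000000111101
--------------
  000000010001

Answer: 000000010001 (17)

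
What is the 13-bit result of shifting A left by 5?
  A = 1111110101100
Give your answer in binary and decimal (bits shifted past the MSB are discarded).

Shift left by 5: drop the top 5 bit(s), append 5 zero(s) on the right.
  1111110101100  ->  discard [11111], keep [10101100], append 00000
= 1010110000000

Answer: 1010110000000 (5504)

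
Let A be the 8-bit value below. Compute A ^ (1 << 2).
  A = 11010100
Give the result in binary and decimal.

Mask = 1 << 2 = 00000100
Bit 2 of A is 1; XOR with the mask flips it to 0.
  11010100
^ 00000100
----------
  11010000

Answer: 11010000 (208)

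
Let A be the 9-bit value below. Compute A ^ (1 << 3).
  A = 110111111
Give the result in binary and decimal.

Mask = 1 << 3 = 000001000
Bit 3 of A is 1; XOR with the mask flips it to 0.
  110111111
^ 000001000
-----------
  110110111

Answer: 110110111 (439)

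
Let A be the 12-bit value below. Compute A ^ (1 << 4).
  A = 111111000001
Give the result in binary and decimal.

Mask = 1 << 4 = 000000010000
Bit 4 of A is 0; XOR with the mask flips it to 1.
  111111000001
^ 000000010000
--------------
  111111010001

Answer: 111111010001 (4049)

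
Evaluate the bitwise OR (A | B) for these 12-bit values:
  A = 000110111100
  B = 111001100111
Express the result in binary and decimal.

Apply | to each column (1 where either bit is 1):
  000110111100
| 111001100111
--------------
  111111111111

Answer: 111111111111 (4095)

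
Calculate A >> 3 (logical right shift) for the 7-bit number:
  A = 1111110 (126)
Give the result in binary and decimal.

Logical shift right by 3: drop the bottom 3 bit(s), prepend 3 zero(s) on the left.
  1111110  ->  keep [1111], discard [110], prepend 000
= 0001111

Answer: 0001111 (15)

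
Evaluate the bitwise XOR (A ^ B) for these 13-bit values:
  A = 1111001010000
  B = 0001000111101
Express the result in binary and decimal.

Apply ^ to each column (1 where bits differ):
  1111001010000
^ 0001000111101
---------------
  1110001101101

Answer: 1110001101101 (7277)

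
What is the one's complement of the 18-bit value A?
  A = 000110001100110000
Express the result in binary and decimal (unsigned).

Flip each bit (0->1, 1->0):
  000110001100110000
  111001110011001111

Answer: 111001110011001111 (236751)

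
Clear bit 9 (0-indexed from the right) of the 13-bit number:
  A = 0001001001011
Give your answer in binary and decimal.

Mask = ~(1 << 9) = 1110111111111
Bit 9 of A is 1, so AND-ing with the mask clears it to 0.
  0001001001011
& 1110111111111
---------------
  0000001001011

Answer: 0000001001011 (75)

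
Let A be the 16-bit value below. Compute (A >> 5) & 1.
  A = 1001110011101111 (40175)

Bit 5 is the 6th from the right.
  1001110011101111
            ^
That bit is 1.

Answer: 1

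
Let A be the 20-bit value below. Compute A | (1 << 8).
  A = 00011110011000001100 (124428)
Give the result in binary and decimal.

Mask = 1 << 8 = 00000000000100000000
Bit 8 of A is 0, so OR-ing with the mask flips it to 1.
  00011110011000001100
| 00000000000100000000
----------------------
  00011110011100001100

Answer: 00011110011100001100 (124684)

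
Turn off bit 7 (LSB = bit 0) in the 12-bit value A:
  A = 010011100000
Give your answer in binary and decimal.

Mask = ~(1 << 7) = 111101111111
Bit 7 of A is 1, so AND-ing with the mask clears it to 0.
  010011100000
& 111101111111
--------------
  010001100000

Answer: 010001100000 (1120)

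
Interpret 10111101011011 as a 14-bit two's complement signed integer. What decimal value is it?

MSB is 1, so the value is negative. Find the magnitude:
1. Invert bits:  01000010100100
2. Add 1:        01000010100101  = 4261
3. Apply sign:   -4261

Answer: -4261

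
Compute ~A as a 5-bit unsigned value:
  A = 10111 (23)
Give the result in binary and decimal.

Flip each bit (0->1, 1->0):
  10111
  01000

Answer: 01000 (8)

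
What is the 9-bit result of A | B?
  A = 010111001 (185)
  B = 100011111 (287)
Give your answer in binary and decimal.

Apply | to each column (1 where either bit is 1):
  010111001
| 100011111
-----------
  110111111

Answer: 110111111 (447)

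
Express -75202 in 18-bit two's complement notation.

1. Binary of +75202:  010010010111000010
2. Invert bits:     101101101000111101
3. Add 1:           101101101000111110

Answer: 101101101000111110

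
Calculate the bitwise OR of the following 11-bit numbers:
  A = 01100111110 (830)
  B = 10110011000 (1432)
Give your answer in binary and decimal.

Apply | to each column (1 where either bit is 1):
  01100111110
| 10110011000
-------------
  11110111110

Answer: 11110111110 (1982)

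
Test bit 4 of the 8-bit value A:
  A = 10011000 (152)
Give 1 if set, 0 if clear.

Bit 4 is the 5th from the right.
  10011000
     ^
That bit is 1.

Answer: 1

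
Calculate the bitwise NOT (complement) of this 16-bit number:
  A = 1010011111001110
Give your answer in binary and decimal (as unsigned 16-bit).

Flip each bit (0->1, 1->0):
  1010011111001110
  0101100000110001

Answer: 0101100000110001 (22577)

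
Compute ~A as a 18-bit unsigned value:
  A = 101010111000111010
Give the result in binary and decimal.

Flip each bit (0->1, 1->0):
  101010111000111010
  010101000111000101

Answer: 010101000111000101 (86469)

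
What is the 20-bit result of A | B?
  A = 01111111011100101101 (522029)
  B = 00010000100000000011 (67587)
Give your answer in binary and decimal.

Apply | to each column (1 where either bit is 1):
  01111111011100101101
| 00010000100000000011
----------------------
  01111111111100101111

Answer: 01111111111100101111 (524079)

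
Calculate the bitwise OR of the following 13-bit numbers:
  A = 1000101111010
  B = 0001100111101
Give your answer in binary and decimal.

Apply | to each column (1 where either bit is 1):
  1000101111010
| 0001100111101
---------------
  1001101111111

Answer: 1001101111111 (4991)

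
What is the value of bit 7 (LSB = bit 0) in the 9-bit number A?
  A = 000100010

Bit 7 is the 8th from the right.
  000100010
   ^
That bit is 0.

Answer: 0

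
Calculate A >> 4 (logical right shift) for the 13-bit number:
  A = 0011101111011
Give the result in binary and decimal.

Logical shift right by 4: drop the bottom 4 bit(s), prepend 4 zero(s) on the left.
  0011101111011  ->  keep [001110111], discard [1011], prepend 0000
= 0000001110111

Answer: 0000001110111 (119)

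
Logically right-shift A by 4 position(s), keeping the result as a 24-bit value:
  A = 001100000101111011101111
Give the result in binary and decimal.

Logical shift right by 4: drop the bottom 4 bit(s), prepend 4 zero(s) on the left.
  001100000101111011101111  ->  keep [00110000010111101110], discard [1111], prepend 0000
= 000000110000010111101110

Answer: 000000110000010111101110 (198126)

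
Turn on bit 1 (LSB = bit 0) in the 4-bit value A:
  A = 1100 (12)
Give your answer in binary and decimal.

Mask = 1 << 1 = 0010
Bit 1 of A is 0, so OR-ing with the mask flips it to 1.
  1100
| 0010
------
  1110

Answer: 1110 (14)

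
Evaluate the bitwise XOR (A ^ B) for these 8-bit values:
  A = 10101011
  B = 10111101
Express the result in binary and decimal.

Apply ^ to each column (1 where bits differ):
  10101011
^ 10111101
----------
  00010110

Answer: 00010110 (22)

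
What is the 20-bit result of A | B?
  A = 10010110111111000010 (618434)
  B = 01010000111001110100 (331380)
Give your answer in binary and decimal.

Apply | to each column (1 where either bit is 1):
  10010110111111000010
| 01010000111001110100
----------------------
  11010110111111110110

Answer: 11010110111111110110 (880630)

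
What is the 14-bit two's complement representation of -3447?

1. Binary of +3447:  00110101110111
2. Invert bits:     11001010001000
3. Add 1:           11001010001001

Answer: 11001010001001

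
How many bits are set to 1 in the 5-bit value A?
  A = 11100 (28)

11100
1-bits at positions (from bit 0 = LSB): 2, 3, 4
Count = 3

Answer: 3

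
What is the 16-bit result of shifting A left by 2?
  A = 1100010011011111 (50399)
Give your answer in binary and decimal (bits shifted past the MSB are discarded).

Shift left by 2: drop the top 2 bit(s), append 2 zero(s) on the right.
  1100010011011111  ->  discard [11], keep [00010011011111], append 00
= 0001001101111100

Answer: 0001001101111100 (4988)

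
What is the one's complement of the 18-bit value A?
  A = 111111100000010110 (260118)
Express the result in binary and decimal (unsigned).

Flip each bit (0->1, 1->0):
  111111100000010110
  000000011111101001

Answer: 000000011111101001 (2025)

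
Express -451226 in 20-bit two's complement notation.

1. Binary of +451226:  01101110001010011010
2. Invert bits:     10010001110101100101
3. Add 1:           10010001110101100110

Answer: 10010001110101100110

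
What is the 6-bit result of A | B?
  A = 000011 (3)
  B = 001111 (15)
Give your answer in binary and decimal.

Apply | to each column (1 where either bit is 1):
  000011
| 001111
--------
  001111

Answer: 001111 (15)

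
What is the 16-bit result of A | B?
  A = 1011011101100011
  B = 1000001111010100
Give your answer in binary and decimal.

Apply | to each column (1 where either bit is 1):
  1011011101100011
| 1000001111010100
------------------
  1011011111110111

Answer: 1011011111110111 (47095)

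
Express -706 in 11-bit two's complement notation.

1. Binary of +706:  01011000010
2. Invert bits:     10100111101
3. Add 1:           10100111110

Answer: 10100111110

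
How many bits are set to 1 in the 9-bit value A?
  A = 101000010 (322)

101000010
1-bits at positions (from bit 0 = LSB): 1, 6, 8
Count = 3

Answer: 3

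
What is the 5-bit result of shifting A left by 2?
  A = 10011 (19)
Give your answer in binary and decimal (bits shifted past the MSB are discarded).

Shift left by 2: drop the top 2 bit(s), append 2 zero(s) on the right.
  10011  ->  discard [10], keep [011], append 00
= 01100

Answer: 01100 (12)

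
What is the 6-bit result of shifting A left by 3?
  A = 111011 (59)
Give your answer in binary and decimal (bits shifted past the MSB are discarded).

Shift left by 3: drop the top 3 bit(s), append 3 zero(s) on the right.
  111011  ->  discard [111], keep [011], append 000
= 011000

Answer: 011000 (24)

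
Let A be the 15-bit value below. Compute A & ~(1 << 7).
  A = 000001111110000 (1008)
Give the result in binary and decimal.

Mask = ~(1 << 7) = 111111101111111
Bit 7 of A is 1, so AND-ing with the mask clears it to 0.
  000001111110000
& 111111101111111
-----------------
  000001101110000

Answer: 000001101110000 (880)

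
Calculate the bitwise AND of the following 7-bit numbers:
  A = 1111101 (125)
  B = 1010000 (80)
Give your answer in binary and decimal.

Apply & to each column (1 only where both bits are 1):
  1111101
& 1010000
---------
  1010000

Answer: 1010000 (80)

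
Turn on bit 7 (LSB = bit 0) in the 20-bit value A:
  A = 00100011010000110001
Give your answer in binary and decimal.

Mask = 1 << 7 = 00000000000010000000
Bit 7 of A is 0, so OR-ing with the mask flips it to 1.
  00100011010000110001
| 00000000000010000000
----------------------
  00100011010010110001

Answer: 00100011010010110001 (144561)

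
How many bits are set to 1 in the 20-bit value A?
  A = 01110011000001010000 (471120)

01110011000001010000
1-bits at positions (from bit 0 = LSB): 4, 6, 12, 13, 16, 17, 18
Count = 7

Answer: 7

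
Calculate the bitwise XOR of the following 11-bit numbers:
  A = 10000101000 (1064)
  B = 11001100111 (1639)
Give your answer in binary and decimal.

Apply ^ to each column (1 where bits differ):
  10000101000
^ 11001100111
-------------
  01001001111

Answer: 01001001111 (591)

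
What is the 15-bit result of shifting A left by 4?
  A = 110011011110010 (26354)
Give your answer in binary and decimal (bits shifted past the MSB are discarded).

Shift left by 4: drop the top 4 bit(s), append 4 zero(s) on the right.
  110011011110010  ->  discard [1100], keep [11011110010], append 0000
= 110111100100000

Answer: 110111100100000 (28448)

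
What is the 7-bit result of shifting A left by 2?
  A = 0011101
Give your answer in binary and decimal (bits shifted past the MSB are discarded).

Shift left by 2: drop the top 2 bit(s), append 2 zero(s) on the right.
  0011101  ->  discard [00], keep [11101], append 00
= 1110100

Answer: 1110100 (116)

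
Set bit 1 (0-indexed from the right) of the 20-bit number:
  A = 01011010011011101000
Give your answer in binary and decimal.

Mask = 1 << 1 = 00000000000000000010
Bit 1 of A is 0, so OR-ing with the mask flips it to 1.
  01011010011011101000
| 00000000000000000010
----------------------
  01011010011011101010

Answer: 01011010011011101010 (370410)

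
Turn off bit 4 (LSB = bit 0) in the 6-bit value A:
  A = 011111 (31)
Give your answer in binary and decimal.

Mask = ~(1 << 4) = 101111
Bit 4 of A is 1, so AND-ing with the mask clears it to 0.
  011111
& 101111
--------
  001111

Answer: 001111 (15)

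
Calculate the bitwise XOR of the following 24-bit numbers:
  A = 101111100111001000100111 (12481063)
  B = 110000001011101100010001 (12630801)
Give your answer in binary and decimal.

Apply ^ to each column (1 where bits differ):
  101111100111001000100111
^ 110000001011101100010001
--------------------------
  011111101100100100110110

Answer: 011111101100100100110110 (8309046)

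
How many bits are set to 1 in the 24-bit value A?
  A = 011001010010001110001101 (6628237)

011001010010001110001101
1-bits at positions (from bit 0 = LSB): 0, 2, 3, 7, 8, 9, 13, 16, 18, 21, 22
Count = 11

Answer: 11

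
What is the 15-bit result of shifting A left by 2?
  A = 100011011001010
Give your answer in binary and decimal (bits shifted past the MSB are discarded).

Shift left by 2: drop the top 2 bit(s), append 2 zero(s) on the right.
  100011011001010  ->  discard [10], keep [0011011001010], append 00
= 001101100101000

Answer: 001101100101000 (6952)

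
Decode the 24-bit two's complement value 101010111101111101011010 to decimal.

MSB is 1, so the value is negative. Find the magnitude:
1. Invert bits:  010101000010000010100101
2. Add 1:        010101000010000010100110  = 5513382
3. Apply sign:   -5513382

Answer: -5513382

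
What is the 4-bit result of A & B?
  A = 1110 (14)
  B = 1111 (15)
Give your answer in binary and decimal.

Apply & to each column (1 only where both bits are 1):
  1110
& 1111
------
  1110

Answer: 1110 (14)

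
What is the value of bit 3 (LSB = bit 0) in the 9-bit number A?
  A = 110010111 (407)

Bit 3 is the 4th from the right.
  110010111
       ^
That bit is 0.

Answer: 0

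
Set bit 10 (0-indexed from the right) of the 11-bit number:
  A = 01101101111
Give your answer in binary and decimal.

Mask = 1 << 10 = 10000000000
Bit 10 of A is 0, so OR-ing with the mask flips it to 1.
  01101101111
| 10000000000
-------------
  11101101111

Answer: 11101101111 (1903)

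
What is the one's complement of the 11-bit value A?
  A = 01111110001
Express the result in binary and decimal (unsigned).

Flip each bit (0->1, 1->0):
  01111110001
  10000001110

Answer: 10000001110 (1038)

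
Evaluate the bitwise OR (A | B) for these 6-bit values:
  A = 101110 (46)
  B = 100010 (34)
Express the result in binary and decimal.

Apply | to each column (1 where either bit is 1):
  101110
| 100010
--------
  101110

Answer: 101110 (46)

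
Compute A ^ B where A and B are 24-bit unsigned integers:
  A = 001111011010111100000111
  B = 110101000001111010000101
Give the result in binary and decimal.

Apply ^ to each column (1 where bits differ):
  001111011010111100000111
^ 110101000001111010000101
--------------------------
  111010011011000110000010

Answer: 111010011011000110000010 (15315330)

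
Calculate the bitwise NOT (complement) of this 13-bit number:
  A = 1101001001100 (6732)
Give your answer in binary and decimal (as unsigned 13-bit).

Flip each bit (0->1, 1->0):
  1101001001100
  0010110110011

Answer: 0010110110011 (1459)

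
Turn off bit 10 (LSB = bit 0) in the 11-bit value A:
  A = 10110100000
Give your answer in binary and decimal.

Mask = ~(1 << 10) = 01111111111
Bit 10 of A is 1, so AND-ing with the mask clears it to 0.
  10110100000
& 01111111111
-------------
  00110100000

Answer: 00110100000 (416)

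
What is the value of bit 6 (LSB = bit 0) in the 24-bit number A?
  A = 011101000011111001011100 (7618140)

Bit 6 is the 7th from the right.
  011101000011111001011100
                   ^
That bit is 1.

Answer: 1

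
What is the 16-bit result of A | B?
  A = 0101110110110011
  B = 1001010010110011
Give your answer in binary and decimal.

Apply | to each column (1 where either bit is 1):
  0101110110110011
| 1001010010110011
------------------
  1101110110110011

Answer: 1101110110110011 (56755)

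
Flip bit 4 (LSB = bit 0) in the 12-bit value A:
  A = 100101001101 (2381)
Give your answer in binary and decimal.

Mask = 1 << 4 = 000000010000
Bit 4 of A is 0; XOR with the mask flips it to 1.
  100101001101
^ 000000010000
--------------
  100101011101

Answer: 100101011101 (2397)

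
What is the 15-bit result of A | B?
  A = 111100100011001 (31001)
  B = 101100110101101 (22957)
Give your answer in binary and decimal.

Apply | to each column (1 where either bit is 1):
  111100100011001
| 101100110101101
-----------------
  111100110111101

Answer: 111100110111101 (31165)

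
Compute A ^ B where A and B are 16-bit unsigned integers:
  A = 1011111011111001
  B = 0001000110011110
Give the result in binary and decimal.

Apply ^ to each column (1 where bits differ):
  1011111011111001
^ 0001000110011110
------------------
  1010111101100111

Answer: 1010111101100111 (44903)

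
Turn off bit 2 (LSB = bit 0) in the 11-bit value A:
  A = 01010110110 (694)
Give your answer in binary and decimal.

Mask = ~(1 << 2) = 11111111011
Bit 2 of A is 1, so AND-ing with the mask clears it to 0.
  01010110110
& 11111111011
-------------
  01010110010

Answer: 01010110010 (690)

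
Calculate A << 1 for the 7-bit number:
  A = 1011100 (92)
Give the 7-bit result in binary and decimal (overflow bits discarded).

Shift left by 1: drop the top 1 bit(s), append 1 zero(s) on the right.
  1011100  ->  discard [1], keep [011100], append 0
= 0111000

Answer: 0111000 (56)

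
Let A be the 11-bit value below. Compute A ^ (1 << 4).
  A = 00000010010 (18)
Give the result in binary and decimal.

Mask = 1 << 4 = 00000010000
Bit 4 of A is 1; XOR with the mask flips it to 0.
  00000010010
^ 00000010000
-------------
  00000000010

Answer: 00000000010 (2)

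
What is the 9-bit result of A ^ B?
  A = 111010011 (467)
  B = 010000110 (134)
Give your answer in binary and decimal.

Apply ^ to each column (1 where bits differ):
  111010011
^ 010000110
-----------
  101010101

Answer: 101010101 (341)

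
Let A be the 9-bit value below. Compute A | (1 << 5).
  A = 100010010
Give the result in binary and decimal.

Mask = 1 << 5 = 000100000
Bit 5 of A is 0, so OR-ing with the mask flips it to 1.
  100010010
| 000100000
-----------
  100110010

Answer: 100110010 (306)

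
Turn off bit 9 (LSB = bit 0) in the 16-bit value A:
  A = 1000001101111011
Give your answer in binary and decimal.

Mask = ~(1 << 9) = 1111110111111111
Bit 9 of A is 1, so AND-ing with the mask clears it to 0.
  1000001101111011
& 1111110111111111
------------------
  1000000101111011

Answer: 1000000101111011 (33147)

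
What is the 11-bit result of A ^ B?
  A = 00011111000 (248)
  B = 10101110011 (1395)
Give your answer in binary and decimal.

Apply ^ to each column (1 where bits differ):
  00011111000
^ 10101110011
-------------
  10110001011

Answer: 10110001011 (1419)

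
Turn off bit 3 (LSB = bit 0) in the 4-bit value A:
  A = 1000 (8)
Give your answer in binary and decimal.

Mask = ~(1 << 3) = 0111
Bit 3 of A is 1, so AND-ing with the mask clears it to 0.
  1000
& 0111
------
  0000

Answer: 0000 (0)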